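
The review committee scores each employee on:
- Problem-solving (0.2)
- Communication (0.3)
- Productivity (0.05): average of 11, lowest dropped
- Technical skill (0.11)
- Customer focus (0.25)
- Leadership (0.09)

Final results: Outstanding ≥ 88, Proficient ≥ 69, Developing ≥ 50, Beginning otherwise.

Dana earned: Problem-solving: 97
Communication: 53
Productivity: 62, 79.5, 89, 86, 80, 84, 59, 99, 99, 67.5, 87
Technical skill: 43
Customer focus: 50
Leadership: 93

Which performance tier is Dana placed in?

Productivity: drop 59 → average of remaining 10 = 833/10 = 83.3
Weighted total:
  Problem-solving 97 × 0.2 = 19.4
  Communication 53 × 0.3 = 15.9
  Productivity 83.3 × 0.05 = 4.165
  Technical skill 43 × 0.11 = 4.73
  Customer focus 50 × 0.25 = 12.5
  Leadership 93 × 0.09 = 8.37
Sum = 65.065
65.065 is ≥ 50 and < 69 → Developing

Developing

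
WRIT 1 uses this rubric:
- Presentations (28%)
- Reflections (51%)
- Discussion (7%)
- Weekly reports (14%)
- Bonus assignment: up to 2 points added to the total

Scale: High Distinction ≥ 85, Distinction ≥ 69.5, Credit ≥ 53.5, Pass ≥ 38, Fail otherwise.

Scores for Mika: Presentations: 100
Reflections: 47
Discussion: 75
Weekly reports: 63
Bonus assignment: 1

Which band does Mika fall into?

Weighted total:
  Presentations 100 × 0.28 = 28
  Reflections 47 × 0.51 = 23.97
  Discussion 75 × 0.07 = 5.25
  Weekly reports 63 × 0.14 = 8.82
Sum = 66.04
Bonus assignment: 66.04 + 1 = 67.04
67.04 is ≥ 53.5 and < 69.5 → Credit

Credit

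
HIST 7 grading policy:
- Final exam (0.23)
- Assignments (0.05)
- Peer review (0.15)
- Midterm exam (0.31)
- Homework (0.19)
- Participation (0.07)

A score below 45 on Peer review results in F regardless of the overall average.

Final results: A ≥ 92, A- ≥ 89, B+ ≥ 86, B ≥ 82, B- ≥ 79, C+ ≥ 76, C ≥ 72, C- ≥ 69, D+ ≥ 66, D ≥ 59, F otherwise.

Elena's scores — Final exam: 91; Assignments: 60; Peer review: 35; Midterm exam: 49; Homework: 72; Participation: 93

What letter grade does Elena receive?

Peer review score 35 < 45: minimum not met.
Weighted total:
  Final exam 91 × 0.23 = 20.93
  Assignments 60 × 0.05 = 3
  Peer review 35 × 0.15 = 5.25
  Midterm exam 49 × 0.31 = 15.19
  Homework 72 × 0.19 = 13.68
  Participation 93 × 0.07 = 6.51
Sum = 64.56
Because the Peer review minimum was not met, the result is F.

F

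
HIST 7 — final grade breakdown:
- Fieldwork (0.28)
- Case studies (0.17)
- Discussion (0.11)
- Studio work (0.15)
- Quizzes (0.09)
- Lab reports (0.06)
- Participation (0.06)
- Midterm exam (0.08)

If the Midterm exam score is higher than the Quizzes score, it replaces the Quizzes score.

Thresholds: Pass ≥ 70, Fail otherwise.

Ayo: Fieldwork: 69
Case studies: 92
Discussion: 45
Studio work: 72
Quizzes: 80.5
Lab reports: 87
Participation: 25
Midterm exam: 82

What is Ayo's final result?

Midterm exam (82) > Quizzes (80.5), so Quizzes counts as 82.
Weighted total:
  Fieldwork 69 × 0.28 = 19.32
  Case studies 92 × 0.17 = 15.64
  Discussion 45 × 0.11 = 4.95
  Studio work 72 × 0.15 = 10.8
  Quizzes 82 × 0.09 = 7.38
  Lab reports 87 × 0.06 = 5.22
  Participation 25 × 0.06 = 1.5
  Midterm exam 82 × 0.08 = 6.56
Sum = 71.37
71.37 ≥ 70 → Pass

Pass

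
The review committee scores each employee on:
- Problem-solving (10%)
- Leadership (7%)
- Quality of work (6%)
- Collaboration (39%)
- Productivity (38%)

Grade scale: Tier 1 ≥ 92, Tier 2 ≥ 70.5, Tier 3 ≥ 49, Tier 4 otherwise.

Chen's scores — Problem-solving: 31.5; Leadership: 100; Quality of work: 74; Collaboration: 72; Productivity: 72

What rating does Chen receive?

Tier 3

Weighted total:
  Problem-solving 31.5 × 0.1 = 3.15
  Leadership 100 × 0.07 = 7
  Quality of work 74 × 0.06 = 4.44
  Collaboration 72 × 0.39 = 28.08
  Productivity 72 × 0.38 = 27.36
Sum = 70.03
70.03 is ≥ 49 and < 70.5 → Tier 3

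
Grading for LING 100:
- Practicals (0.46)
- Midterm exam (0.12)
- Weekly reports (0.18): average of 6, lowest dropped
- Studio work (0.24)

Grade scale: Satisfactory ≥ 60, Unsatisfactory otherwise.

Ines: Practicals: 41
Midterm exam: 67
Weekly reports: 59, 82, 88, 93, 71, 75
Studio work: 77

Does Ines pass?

Weekly reports: drop 59 → average of remaining 5 = 409/5 = 81.8
Weighted total:
  Practicals 41 × 0.46 = 18.86
  Midterm exam 67 × 0.12 = 8.04
  Weekly reports 81.8 × 0.18 = 14.724
  Studio work 77 × 0.24 = 18.48
Sum = 60.104
60.104 ≥ 60 → Satisfactory

Satisfactory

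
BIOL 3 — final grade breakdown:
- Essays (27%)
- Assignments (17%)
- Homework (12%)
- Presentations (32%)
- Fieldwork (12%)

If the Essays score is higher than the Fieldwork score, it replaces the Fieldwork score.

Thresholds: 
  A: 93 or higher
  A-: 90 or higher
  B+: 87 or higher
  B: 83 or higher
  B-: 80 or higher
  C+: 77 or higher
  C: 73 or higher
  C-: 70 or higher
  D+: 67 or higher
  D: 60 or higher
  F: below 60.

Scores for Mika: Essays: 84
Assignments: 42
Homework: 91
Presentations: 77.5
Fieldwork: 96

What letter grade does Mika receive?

C+

Essays (84) ≤ Fieldwork (96), so Fieldwork stays at 96.
Weighted total:
  Essays 84 × 0.27 = 22.68
  Assignments 42 × 0.17 = 7.14
  Homework 91 × 0.12 = 10.92
  Presentations 77.5 × 0.32 = 24.8
  Fieldwork 96 × 0.12 = 11.52
Sum = 77.06
77.06 is ≥ 77 and < 80 → C+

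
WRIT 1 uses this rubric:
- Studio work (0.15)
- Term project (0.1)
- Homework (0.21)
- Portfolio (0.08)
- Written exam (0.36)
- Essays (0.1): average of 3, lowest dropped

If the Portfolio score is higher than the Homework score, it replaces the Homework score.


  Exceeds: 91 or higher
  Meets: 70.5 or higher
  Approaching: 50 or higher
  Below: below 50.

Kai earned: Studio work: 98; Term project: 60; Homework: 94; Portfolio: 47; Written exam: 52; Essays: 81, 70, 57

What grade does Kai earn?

Approaching

Essays: drop 57 → average of remaining 2 = 151/2 = 75.5
Portfolio (47) ≤ Homework (94), so Homework stays at 94.
Weighted total:
  Studio work 98 × 0.15 = 14.7
  Term project 60 × 0.1 = 6
  Homework 94 × 0.21 = 19.74
  Portfolio 47 × 0.08 = 3.76
  Written exam 52 × 0.36 = 18.72
  Essays 75.5 × 0.1 = 7.55
Sum = 70.47
70.47 is ≥ 50 and < 70.5 → Approaching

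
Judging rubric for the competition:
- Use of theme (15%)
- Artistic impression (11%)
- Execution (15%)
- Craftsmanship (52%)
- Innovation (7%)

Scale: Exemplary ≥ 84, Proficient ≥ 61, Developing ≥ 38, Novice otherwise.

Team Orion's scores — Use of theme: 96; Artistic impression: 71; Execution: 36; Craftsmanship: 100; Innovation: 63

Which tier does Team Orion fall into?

Exemplary

Weighted total:
  Use of theme 96 × 0.15 = 14.4
  Artistic impression 71 × 0.11 = 7.81
  Execution 36 × 0.15 = 5.4
  Craftsmanship 100 × 0.52 = 52
  Innovation 63 × 0.07 = 4.41
Sum = 84.02
84.02 ≥ 84 → Exemplary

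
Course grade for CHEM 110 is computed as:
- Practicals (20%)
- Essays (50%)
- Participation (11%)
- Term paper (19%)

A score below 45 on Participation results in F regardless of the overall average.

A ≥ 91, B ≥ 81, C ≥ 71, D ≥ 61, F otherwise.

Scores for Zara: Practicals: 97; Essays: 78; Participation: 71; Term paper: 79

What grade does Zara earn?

B

Participation score 71 ≥ 45: minimum met.
Weighted total:
  Practicals 97 × 0.2 = 19.4
  Essays 78 × 0.5 = 39
  Participation 71 × 0.11 = 7.81
  Term paper 79 × 0.19 = 15.01
Sum = 81.22
81.22 is ≥ 81 and < 91 → B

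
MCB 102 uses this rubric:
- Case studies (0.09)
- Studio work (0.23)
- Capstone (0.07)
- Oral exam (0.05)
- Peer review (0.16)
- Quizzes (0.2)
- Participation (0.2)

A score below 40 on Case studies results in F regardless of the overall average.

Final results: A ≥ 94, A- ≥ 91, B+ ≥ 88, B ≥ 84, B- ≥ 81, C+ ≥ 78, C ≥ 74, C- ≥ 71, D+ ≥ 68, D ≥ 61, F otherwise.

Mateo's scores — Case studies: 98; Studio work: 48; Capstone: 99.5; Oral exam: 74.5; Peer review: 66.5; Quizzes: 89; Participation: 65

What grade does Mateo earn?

Case studies score 98 ≥ 40: minimum met.
Weighted total:
  Case studies 98 × 0.09 = 8.82
  Studio work 48 × 0.23 = 11.04
  Capstone 99.5 × 0.07 = 6.965
  Oral exam 74.5 × 0.05 = 3.725
  Peer review 66.5 × 0.16 = 10.64
  Quizzes 89 × 0.2 = 17.8
  Participation 65 × 0.2 = 13
Sum = 71.99
71.99 is ≥ 71 and < 74 → C-

C-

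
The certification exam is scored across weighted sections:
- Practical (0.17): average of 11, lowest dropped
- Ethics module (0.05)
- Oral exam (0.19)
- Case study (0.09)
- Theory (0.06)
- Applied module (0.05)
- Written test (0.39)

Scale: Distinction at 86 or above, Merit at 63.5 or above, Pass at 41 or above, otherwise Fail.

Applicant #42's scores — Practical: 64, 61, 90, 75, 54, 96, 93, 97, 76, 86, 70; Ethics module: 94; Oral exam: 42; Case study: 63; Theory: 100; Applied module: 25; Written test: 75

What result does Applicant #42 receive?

Merit

Practical: drop 54 → average of remaining 10 = 808/10 = 80.8
Weighted total:
  Practical 80.8 × 0.17 = 13.736
  Ethics module 94 × 0.05 = 4.7
  Oral exam 42 × 0.19 = 7.98
  Case study 63 × 0.09 = 5.67
  Theory 100 × 0.06 = 6
  Applied module 25 × 0.05 = 1.25
  Written test 75 × 0.39 = 29.25
Sum = 68.586
68.586 is ≥ 63.5 and < 86 → Merit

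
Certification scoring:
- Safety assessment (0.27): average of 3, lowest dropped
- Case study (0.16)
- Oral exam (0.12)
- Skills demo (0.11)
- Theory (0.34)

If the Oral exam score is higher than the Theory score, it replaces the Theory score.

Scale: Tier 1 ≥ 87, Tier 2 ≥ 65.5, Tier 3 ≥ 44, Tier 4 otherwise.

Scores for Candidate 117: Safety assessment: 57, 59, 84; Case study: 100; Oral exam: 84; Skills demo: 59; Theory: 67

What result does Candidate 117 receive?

Tier 2

Safety assessment: drop 57 → average of remaining 2 = 143/2 = 71.5
Oral exam (84) > Theory (67), so Theory counts as 84.
Weighted total:
  Safety assessment 71.5 × 0.27 = 19.305
  Case study 100 × 0.16 = 16
  Oral exam 84 × 0.12 = 10.08
  Skills demo 59 × 0.11 = 6.49
  Theory 84 × 0.34 = 28.56
Sum = 80.435
80.435 is ≥ 65.5 and < 87 → Tier 2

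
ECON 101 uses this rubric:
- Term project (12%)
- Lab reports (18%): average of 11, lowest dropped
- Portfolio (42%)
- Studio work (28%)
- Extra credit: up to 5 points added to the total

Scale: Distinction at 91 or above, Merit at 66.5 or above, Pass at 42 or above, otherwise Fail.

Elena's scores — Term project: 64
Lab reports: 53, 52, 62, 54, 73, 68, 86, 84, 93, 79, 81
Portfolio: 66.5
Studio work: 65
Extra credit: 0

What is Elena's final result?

Merit

Lab reports: drop 52 → average of remaining 10 = 733/10 = 73.3
Weighted total:
  Term project 64 × 0.12 = 7.68
  Lab reports 73.3 × 0.18 = 13.194
  Portfolio 66.5 × 0.42 = 27.93
  Studio work 65 × 0.28 = 18.2
Sum = 67.004
Extra credit: 67.004 + 0 = 67.004
67.004 is ≥ 66.5 and < 91 → Merit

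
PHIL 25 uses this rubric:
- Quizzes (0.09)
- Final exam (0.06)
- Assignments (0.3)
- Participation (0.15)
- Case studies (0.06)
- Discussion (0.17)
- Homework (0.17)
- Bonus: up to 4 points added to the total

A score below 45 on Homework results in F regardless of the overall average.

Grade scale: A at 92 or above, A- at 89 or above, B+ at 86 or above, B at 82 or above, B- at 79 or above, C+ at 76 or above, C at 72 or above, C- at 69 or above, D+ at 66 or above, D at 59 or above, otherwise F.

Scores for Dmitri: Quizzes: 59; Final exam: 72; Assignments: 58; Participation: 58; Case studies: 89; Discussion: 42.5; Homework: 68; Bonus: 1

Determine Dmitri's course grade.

Homework score 68 ≥ 45: minimum met.
Weighted total:
  Quizzes 59 × 0.09 = 5.31
  Final exam 72 × 0.06 = 4.32
  Assignments 58 × 0.3 = 17.4
  Participation 58 × 0.15 = 8.7
  Case studies 89 × 0.06 = 5.34
  Discussion 42.5 × 0.17 = 7.225
  Homework 68 × 0.17 = 11.56
Sum = 59.855
Bonus: 59.855 + 1 = 60.855
60.855 is ≥ 59 and < 66 → D

D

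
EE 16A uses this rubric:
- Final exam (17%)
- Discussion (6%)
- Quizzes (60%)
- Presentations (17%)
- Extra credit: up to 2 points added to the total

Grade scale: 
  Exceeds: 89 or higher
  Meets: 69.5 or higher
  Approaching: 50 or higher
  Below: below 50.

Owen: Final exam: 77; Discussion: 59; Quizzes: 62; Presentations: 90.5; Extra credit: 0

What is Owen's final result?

Weighted total:
  Final exam 77 × 0.17 = 13.09
  Discussion 59 × 0.06 = 3.54
  Quizzes 62 × 0.6 = 37.2
  Presentations 90.5 × 0.17 = 15.385
Sum = 69.215
Extra credit: 69.215 + 0 = 69.215
69.215 is ≥ 50 and < 69.5 → Approaching

Approaching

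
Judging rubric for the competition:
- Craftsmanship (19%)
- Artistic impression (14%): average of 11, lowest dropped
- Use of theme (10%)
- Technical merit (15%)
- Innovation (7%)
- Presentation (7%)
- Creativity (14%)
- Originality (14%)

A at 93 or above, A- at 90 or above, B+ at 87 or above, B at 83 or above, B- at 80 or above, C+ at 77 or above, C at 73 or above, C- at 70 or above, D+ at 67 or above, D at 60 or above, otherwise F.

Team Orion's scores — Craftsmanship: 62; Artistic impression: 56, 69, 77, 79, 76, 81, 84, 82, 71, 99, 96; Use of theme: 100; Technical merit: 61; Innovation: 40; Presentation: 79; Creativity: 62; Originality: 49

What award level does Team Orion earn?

Artistic impression: drop 56 → average of remaining 10 = 814/10 = 81.4
Weighted total:
  Craftsmanship 62 × 0.19 = 11.78
  Artistic impression 81.4 × 0.14 = 11.396
  Use of theme 100 × 0.1 = 10
  Technical merit 61 × 0.15 = 9.15
  Innovation 40 × 0.07 = 2.8
  Presentation 79 × 0.07 = 5.53
  Creativity 62 × 0.14 = 8.68
  Originality 49 × 0.14 = 6.86
Sum = 66.196
66.196 is ≥ 60 and < 67 → D

D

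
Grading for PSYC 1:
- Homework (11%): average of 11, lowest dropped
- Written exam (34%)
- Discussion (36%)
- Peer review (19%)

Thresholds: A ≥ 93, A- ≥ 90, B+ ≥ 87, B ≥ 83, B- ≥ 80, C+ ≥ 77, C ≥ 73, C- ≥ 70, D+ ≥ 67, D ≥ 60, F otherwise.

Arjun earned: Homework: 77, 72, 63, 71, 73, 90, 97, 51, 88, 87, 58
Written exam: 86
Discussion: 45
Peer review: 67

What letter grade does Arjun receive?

D

Homework: drop 51 → average of remaining 10 = 776/10 = 77.6
Weighted total:
  Homework 77.6 × 0.11 = 8.536
  Written exam 86 × 0.34 = 29.24
  Discussion 45 × 0.36 = 16.2
  Peer review 67 × 0.19 = 12.73
Sum = 66.706
66.706 is ≥ 60 and < 67 → D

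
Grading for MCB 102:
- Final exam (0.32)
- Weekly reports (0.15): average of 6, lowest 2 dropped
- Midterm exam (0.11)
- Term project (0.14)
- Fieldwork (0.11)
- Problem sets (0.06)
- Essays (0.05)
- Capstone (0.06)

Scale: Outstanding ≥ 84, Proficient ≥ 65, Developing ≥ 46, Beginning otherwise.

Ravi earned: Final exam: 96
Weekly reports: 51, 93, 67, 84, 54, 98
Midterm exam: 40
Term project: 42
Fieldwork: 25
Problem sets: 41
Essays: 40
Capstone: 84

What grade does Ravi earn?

Weekly reports: drop 51, 54 → average of remaining 4 = 342/4 = 85.5
Weighted total:
  Final exam 96 × 0.32 = 30.72
  Weekly reports 85.5 × 0.15 = 12.825
  Midterm exam 40 × 0.11 = 4.4
  Term project 42 × 0.14 = 5.88
  Fieldwork 25 × 0.11 = 2.75
  Problem sets 41 × 0.06 = 2.46
  Essays 40 × 0.05 = 2
  Capstone 84 × 0.06 = 5.04
Sum = 66.075
66.075 is ≥ 65 and < 84 → Proficient

Proficient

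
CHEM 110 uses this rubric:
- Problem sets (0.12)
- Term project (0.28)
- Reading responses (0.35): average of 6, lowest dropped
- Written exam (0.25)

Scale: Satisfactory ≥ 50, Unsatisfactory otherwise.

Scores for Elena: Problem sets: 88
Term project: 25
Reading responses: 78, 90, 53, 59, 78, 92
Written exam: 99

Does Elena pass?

Reading responses: drop 53 → average of remaining 5 = 397/5 = 79.4
Weighted total:
  Problem sets 88 × 0.12 = 10.56
  Term project 25 × 0.28 = 7
  Reading responses 79.4 × 0.35 = 27.79
  Written exam 99 × 0.25 = 24.75
Sum = 70.1
70.1 ≥ 50 → Satisfactory

Satisfactory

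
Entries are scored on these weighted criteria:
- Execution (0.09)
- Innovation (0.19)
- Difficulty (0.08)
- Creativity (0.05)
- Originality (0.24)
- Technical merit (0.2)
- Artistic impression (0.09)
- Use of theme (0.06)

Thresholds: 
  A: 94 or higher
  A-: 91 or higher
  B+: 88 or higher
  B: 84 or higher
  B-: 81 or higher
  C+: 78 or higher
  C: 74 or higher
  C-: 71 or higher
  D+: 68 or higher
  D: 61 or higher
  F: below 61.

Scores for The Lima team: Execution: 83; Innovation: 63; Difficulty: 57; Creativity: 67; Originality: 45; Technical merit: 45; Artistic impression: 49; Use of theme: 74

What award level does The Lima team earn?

F

Weighted total:
  Execution 83 × 0.09 = 7.47
  Innovation 63 × 0.19 = 11.97
  Difficulty 57 × 0.08 = 4.56
  Creativity 67 × 0.05 = 3.35
  Originality 45 × 0.24 = 10.8
  Technical merit 45 × 0.2 = 9
  Artistic impression 49 × 0.09 = 4.41
  Use of theme 74 × 0.06 = 4.44
Sum = 56
56 < 61 → F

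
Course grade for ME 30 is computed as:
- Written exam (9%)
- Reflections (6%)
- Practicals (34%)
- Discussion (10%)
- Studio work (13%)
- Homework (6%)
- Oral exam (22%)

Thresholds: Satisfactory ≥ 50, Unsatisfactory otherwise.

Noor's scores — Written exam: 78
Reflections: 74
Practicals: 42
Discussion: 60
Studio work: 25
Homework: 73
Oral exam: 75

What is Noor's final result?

Weighted total:
  Written exam 78 × 0.09 = 7.02
  Reflections 74 × 0.06 = 4.44
  Practicals 42 × 0.34 = 14.28
  Discussion 60 × 0.1 = 6
  Studio work 25 × 0.13 = 3.25
  Homework 73 × 0.06 = 4.38
  Oral exam 75 × 0.22 = 16.5
Sum = 55.87
55.87 ≥ 50 → Satisfactory

Satisfactory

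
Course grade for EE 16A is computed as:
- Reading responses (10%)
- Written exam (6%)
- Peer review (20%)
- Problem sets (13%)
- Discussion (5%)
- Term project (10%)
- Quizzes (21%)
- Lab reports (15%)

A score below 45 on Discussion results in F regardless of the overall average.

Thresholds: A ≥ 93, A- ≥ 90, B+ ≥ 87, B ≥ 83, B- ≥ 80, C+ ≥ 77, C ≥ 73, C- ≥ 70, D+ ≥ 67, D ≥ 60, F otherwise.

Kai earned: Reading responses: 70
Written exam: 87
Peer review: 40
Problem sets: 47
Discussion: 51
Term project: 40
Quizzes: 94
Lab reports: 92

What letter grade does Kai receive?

D

Discussion score 51 ≥ 45: minimum met.
Weighted total:
  Reading responses 70 × 0.1 = 7
  Written exam 87 × 0.06 = 5.22
  Peer review 40 × 0.2 = 8
  Problem sets 47 × 0.13 = 6.11
  Discussion 51 × 0.05 = 2.55
  Term project 40 × 0.1 = 4
  Quizzes 94 × 0.21 = 19.74
  Lab reports 92 × 0.15 = 13.8
Sum = 66.42
66.42 is ≥ 60 and < 67 → D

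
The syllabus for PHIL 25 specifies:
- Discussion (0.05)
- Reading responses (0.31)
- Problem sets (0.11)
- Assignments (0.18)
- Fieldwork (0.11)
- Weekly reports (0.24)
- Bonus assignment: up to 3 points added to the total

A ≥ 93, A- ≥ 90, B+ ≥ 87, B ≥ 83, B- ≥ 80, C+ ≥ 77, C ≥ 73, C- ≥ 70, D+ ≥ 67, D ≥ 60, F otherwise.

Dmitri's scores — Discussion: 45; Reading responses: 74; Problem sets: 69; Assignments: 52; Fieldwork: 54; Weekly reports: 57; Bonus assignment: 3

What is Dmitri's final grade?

Weighted total:
  Discussion 45 × 0.05 = 2.25
  Reading responses 74 × 0.31 = 22.94
  Problem sets 69 × 0.11 = 7.59
  Assignments 52 × 0.18 = 9.36
  Fieldwork 54 × 0.11 = 5.94
  Weekly reports 57 × 0.24 = 13.68
Sum = 61.76
Bonus assignment: 61.76 + 3 = 64.76
64.76 is ≥ 60 and < 67 → D

D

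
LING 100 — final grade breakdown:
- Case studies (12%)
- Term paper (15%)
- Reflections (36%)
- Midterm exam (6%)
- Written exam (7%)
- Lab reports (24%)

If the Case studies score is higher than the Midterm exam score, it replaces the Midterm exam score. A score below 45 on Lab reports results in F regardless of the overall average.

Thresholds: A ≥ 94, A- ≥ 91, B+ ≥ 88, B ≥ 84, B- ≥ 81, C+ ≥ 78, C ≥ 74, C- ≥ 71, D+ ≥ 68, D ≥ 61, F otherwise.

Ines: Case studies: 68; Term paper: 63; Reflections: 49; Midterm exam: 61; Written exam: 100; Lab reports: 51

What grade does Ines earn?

Case studies (68) > Midterm exam (61), so Midterm exam counts as 68.
Lab reports score 51 ≥ 45: minimum met.
Weighted total:
  Case studies 68 × 0.12 = 8.16
  Term paper 63 × 0.15 = 9.45
  Reflections 49 × 0.36 = 17.64
  Midterm exam 68 × 0.06 = 4.08
  Written exam 100 × 0.07 = 7
  Lab reports 51 × 0.24 = 12.24
Sum = 58.57
58.57 < 61 → F

F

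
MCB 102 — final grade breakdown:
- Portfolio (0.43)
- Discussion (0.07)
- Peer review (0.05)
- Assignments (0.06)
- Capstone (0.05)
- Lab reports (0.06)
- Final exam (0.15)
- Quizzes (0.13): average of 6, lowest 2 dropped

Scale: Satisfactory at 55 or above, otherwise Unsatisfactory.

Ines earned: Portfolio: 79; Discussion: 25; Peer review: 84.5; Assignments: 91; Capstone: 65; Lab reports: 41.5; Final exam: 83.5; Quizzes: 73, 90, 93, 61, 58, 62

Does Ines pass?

Quizzes: drop 58, 61 → average of remaining 4 = 318/4 = 79.5
Weighted total:
  Portfolio 79 × 0.43 = 33.97
  Discussion 25 × 0.07 = 1.75
  Peer review 84.5 × 0.05 = 4.225
  Assignments 91 × 0.06 = 5.46
  Capstone 65 × 0.05 = 3.25
  Lab reports 41.5 × 0.06 = 2.49
  Final exam 83.5 × 0.15 = 12.525
  Quizzes 79.5 × 0.13 = 10.335
Sum = 74.005
74.005 ≥ 55 → Satisfactory

Satisfactory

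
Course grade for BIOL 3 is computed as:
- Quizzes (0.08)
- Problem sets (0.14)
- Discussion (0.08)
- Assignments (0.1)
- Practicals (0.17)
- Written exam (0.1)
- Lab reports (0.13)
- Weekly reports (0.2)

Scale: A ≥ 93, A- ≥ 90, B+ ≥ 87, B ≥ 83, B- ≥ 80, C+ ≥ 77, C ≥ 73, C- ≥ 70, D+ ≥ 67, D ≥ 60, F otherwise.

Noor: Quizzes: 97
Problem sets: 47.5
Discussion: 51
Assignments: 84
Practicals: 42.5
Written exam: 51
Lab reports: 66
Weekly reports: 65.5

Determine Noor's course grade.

Weighted total:
  Quizzes 97 × 0.08 = 7.76
  Problem sets 47.5 × 0.14 = 6.65
  Discussion 51 × 0.08 = 4.08
  Assignments 84 × 0.1 = 8.4
  Practicals 42.5 × 0.17 = 7.225
  Written exam 51 × 0.1 = 5.1
  Lab reports 66 × 0.13 = 8.58
  Weekly reports 65.5 × 0.2 = 13.1
Sum = 60.895
60.895 is ≥ 60 and < 67 → D

D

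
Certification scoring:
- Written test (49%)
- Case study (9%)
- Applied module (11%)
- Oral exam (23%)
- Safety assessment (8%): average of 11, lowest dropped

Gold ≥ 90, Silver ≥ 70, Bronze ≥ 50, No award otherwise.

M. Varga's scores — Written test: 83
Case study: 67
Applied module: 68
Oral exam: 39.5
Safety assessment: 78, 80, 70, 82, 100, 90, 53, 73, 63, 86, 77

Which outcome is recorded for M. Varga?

Bronze

Safety assessment: drop 53 → average of remaining 10 = 799/10 = 79.9
Weighted total:
  Written test 83 × 0.49 = 40.67
  Case study 67 × 0.09 = 6.03
  Applied module 68 × 0.11 = 7.48
  Oral exam 39.5 × 0.23 = 9.085
  Safety assessment 79.9 × 0.08 = 6.392
Sum = 69.657
69.657 is ≥ 50 and < 70 → Bronze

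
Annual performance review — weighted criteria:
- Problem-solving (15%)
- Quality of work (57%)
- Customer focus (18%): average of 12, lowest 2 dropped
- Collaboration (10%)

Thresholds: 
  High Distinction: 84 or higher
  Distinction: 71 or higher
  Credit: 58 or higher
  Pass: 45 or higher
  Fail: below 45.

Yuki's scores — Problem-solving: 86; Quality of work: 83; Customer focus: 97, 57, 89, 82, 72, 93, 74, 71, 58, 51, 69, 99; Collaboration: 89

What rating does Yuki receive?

Distinction

Customer focus: drop 51, 57 → average of remaining 10 = 804/10 = 80.4
Weighted total:
  Problem-solving 86 × 0.15 = 12.9
  Quality of work 83 × 0.57 = 47.31
  Customer focus 80.4 × 0.18 = 14.472
  Collaboration 89 × 0.1 = 8.9
Sum = 83.582
83.582 is ≥ 71 and < 84 → Distinction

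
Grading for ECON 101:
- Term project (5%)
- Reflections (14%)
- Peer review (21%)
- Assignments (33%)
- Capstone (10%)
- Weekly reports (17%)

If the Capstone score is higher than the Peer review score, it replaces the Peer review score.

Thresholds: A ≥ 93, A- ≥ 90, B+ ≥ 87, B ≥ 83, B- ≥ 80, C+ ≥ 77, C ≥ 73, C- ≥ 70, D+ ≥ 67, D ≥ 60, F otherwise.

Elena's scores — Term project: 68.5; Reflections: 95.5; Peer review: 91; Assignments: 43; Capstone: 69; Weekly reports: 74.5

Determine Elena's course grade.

Capstone (69) ≤ Peer review (91), so Peer review stays at 91.
Weighted total:
  Term project 68.5 × 0.05 = 3.425
  Reflections 95.5 × 0.14 = 13.37
  Peer review 91 × 0.21 = 19.11
  Assignments 43 × 0.33 = 14.19
  Capstone 69 × 0.1 = 6.9
  Weekly reports 74.5 × 0.17 = 12.665
Sum = 69.66
69.66 is ≥ 67 and < 70 → D+

D+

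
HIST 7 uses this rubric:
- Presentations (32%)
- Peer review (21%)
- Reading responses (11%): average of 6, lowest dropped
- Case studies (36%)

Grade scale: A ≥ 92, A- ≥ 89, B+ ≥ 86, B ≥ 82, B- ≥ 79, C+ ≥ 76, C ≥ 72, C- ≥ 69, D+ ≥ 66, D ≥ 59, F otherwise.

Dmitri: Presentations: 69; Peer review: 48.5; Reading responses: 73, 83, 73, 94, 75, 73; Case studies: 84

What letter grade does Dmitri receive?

C-

Reading responses: drop 73 → average of remaining 5 = 398/5 = 79.6
Weighted total:
  Presentations 69 × 0.32 = 22.08
  Peer review 48.5 × 0.21 = 10.185
  Reading responses 79.6 × 0.11 = 8.756
  Case studies 84 × 0.36 = 30.24
Sum = 71.261
71.261 is ≥ 69 and < 72 → C-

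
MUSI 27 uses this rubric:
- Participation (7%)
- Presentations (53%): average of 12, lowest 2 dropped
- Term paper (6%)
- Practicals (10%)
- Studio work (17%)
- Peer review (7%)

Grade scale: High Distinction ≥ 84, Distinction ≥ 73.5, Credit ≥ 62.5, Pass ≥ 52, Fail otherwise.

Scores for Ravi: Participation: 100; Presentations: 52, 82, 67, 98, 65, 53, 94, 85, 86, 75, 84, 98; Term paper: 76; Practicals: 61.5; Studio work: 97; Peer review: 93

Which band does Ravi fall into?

High Distinction

Presentations: drop 52, 53 → average of remaining 10 = 834/10 = 83.4
Weighted total:
  Participation 100 × 0.07 = 7
  Presentations 83.4 × 0.53 = 44.202
  Term paper 76 × 0.06 = 4.56
  Practicals 61.5 × 0.1 = 6.15
  Studio work 97 × 0.17 = 16.49
  Peer review 93 × 0.07 = 6.51
Sum = 84.912
84.912 ≥ 84 → High Distinction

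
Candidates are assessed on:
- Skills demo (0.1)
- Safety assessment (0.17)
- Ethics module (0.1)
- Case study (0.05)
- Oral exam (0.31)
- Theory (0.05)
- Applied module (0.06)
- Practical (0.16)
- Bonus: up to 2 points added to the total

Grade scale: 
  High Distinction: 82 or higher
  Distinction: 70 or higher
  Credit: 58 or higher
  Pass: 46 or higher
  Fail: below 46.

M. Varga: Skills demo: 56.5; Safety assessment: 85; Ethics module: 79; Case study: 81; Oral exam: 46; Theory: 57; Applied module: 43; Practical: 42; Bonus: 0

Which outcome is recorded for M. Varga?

Weighted total:
  Skills demo 56.5 × 0.1 = 5.65
  Safety assessment 85 × 0.17 = 14.45
  Ethics module 79 × 0.1 = 7.9
  Case study 81 × 0.05 = 4.05
  Oral exam 46 × 0.31 = 14.26
  Theory 57 × 0.05 = 2.85
  Applied module 43 × 0.06 = 2.58
  Practical 42 × 0.16 = 6.72
Sum = 58.46
Bonus: 58.46 + 0 = 58.46
58.46 is ≥ 58 and < 70 → Credit

Credit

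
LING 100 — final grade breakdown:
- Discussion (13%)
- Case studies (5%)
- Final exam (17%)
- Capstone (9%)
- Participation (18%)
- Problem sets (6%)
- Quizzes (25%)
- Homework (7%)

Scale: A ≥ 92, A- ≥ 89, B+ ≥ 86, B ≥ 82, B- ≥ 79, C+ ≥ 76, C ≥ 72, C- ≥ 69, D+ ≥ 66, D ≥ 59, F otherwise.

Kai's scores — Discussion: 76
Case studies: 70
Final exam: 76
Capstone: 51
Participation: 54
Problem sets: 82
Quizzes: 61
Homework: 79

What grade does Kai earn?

Weighted total:
  Discussion 76 × 0.13 = 9.88
  Case studies 70 × 0.05 = 3.5
  Final exam 76 × 0.17 = 12.92
  Capstone 51 × 0.09 = 4.59
  Participation 54 × 0.18 = 9.72
  Problem sets 82 × 0.06 = 4.92
  Quizzes 61 × 0.25 = 15.25
  Homework 79 × 0.07 = 5.53
Sum = 66.31
66.31 is ≥ 66 and < 69 → D+

D+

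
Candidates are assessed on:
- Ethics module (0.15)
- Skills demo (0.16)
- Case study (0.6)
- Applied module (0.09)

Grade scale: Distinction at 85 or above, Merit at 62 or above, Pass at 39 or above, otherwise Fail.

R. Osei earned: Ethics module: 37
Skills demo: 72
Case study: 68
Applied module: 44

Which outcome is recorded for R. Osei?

Pass

Weighted total:
  Ethics module 37 × 0.15 = 5.55
  Skills demo 72 × 0.16 = 11.52
  Case study 68 × 0.6 = 40.8
  Applied module 44 × 0.09 = 3.96
Sum = 61.83
61.83 is ≥ 39 and < 62 → Pass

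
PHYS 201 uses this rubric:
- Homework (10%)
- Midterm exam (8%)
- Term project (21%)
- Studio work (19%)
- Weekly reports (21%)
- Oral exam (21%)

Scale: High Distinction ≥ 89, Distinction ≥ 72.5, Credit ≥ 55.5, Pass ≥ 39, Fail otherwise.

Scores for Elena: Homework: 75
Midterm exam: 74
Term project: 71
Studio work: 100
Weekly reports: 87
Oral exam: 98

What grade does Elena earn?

Distinction

Weighted total:
  Homework 75 × 0.1 = 7.5
  Midterm exam 74 × 0.08 = 5.92
  Term project 71 × 0.21 = 14.91
  Studio work 100 × 0.19 = 19
  Weekly reports 87 × 0.21 = 18.27
  Oral exam 98 × 0.21 = 20.58
Sum = 86.18
86.18 is ≥ 72.5 and < 89 → Distinction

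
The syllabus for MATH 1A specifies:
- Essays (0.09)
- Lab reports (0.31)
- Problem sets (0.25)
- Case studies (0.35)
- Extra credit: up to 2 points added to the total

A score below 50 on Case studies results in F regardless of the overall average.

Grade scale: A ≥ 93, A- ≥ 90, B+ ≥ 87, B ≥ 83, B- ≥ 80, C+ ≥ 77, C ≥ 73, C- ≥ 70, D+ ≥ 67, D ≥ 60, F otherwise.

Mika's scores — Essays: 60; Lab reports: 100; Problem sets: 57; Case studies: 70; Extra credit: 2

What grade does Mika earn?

C+

Case studies score 70 ≥ 50: minimum met.
Weighted total:
  Essays 60 × 0.09 = 5.4
  Lab reports 100 × 0.31 = 31
  Problem sets 57 × 0.25 = 14.25
  Case studies 70 × 0.35 = 24.5
Sum = 75.15
Extra credit: 75.15 + 2 = 77.15
77.15 is ≥ 77 and < 80 → C+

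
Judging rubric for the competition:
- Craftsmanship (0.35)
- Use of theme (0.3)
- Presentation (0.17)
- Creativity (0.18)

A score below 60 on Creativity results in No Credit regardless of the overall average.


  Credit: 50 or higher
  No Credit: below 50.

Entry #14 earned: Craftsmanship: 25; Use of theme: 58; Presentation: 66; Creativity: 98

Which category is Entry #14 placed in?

Creativity score 98 ≥ 60: minimum met.
Weighted total:
  Craftsmanship 25 × 0.35 = 8.75
  Use of theme 58 × 0.3 = 17.4
  Presentation 66 × 0.17 = 11.22
  Creativity 98 × 0.18 = 17.64
Sum = 55.01
55.01 ≥ 50 → Credit

Credit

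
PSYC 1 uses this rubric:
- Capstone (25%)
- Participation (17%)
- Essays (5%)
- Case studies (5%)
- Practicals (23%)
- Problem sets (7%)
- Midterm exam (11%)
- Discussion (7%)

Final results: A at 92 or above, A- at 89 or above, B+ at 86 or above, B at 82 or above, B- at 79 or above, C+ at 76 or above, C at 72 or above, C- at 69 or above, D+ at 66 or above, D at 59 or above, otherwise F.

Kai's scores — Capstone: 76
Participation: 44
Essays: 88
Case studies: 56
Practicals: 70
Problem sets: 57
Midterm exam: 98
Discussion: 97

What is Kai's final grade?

C-

Weighted total:
  Capstone 76 × 0.25 = 19
  Participation 44 × 0.17 = 7.48
  Essays 88 × 0.05 = 4.4
  Case studies 56 × 0.05 = 2.8
  Practicals 70 × 0.23 = 16.1
  Problem sets 57 × 0.07 = 3.99
  Midterm exam 98 × 0.11 = 10.78
  Discussion 97 × 0.07 = 6.79
Sum = 71.34
71.34 is ≥ 69 and < 72 → C-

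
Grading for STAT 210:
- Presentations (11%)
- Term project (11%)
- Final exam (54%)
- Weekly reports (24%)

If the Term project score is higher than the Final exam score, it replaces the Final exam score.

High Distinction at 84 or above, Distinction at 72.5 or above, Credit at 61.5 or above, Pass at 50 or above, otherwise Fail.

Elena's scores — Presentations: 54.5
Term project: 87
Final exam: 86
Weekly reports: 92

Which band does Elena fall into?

Term project (87) > Final exam (86), so Final exam counts as 87.
Weighted total:
  Presentations 54.5 × 0.11 = 5.995
  Term project 87 × 0.11 = 9.57
  Final exam 87 × 0.54 = 46.98
  Weekly reports 92 × 0.24 = 22.08
Sum = 84.625
84.625 ≥ 84 → High Distinction

High Distinction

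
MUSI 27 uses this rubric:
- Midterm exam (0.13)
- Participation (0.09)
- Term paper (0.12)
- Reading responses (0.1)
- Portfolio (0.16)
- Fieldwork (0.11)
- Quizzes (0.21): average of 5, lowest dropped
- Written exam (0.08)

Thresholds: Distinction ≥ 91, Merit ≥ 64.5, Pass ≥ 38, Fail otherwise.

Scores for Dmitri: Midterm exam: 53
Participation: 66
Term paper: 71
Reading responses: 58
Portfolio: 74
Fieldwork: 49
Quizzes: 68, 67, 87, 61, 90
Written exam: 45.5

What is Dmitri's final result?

Pass

Quizzes: drop 61 → average of remaining 4 = 312/4 = 78
Weighted total:
  Midterm exam 53 × 0.13 = 6.89
  Participation 66 × 0.09 = 5.94
  Term paper 71 × 0.12 = 8.52
  Reading responses 58 × 0.1 = 5.8
  Portfolio 74 × 0.16 = 11.84
  Fieldwork 49 × 0.11 = 5.39
  Quizzes 78 × 0.21 = 16.38
  Written exam 45.5 × 0.08 = 3.64
Sum = 64.4
64.4 is ≥ 38 and < 64.5 → Pass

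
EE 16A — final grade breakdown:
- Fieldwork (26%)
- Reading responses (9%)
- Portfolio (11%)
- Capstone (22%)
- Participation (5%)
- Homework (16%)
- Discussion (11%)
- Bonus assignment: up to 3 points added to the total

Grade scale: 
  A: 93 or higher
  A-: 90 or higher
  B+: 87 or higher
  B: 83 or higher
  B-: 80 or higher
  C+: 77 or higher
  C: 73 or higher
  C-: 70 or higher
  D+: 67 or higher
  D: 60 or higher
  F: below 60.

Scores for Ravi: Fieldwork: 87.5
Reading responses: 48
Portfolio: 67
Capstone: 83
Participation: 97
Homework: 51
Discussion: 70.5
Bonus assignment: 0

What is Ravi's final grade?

C

Weighted total:
  Fieldwork 87.5 × 0.26 = 22.75
  Reading responses 48 × 0.09 = 4.32
  Portfolio 67 × 0.11 = 7.37
  Capstone 83 × 0.22 = 18.26
  Participation 97 × 0.05 = 4.85
  Homework 51 × 0.16 = 8.16
  Discussion 70.5 × 0.11 = 7.755
Sum = 73.465
Bonus assignment: 73.465 + 0 = 73.465
73.465 is ≥ 73 and < 77 → C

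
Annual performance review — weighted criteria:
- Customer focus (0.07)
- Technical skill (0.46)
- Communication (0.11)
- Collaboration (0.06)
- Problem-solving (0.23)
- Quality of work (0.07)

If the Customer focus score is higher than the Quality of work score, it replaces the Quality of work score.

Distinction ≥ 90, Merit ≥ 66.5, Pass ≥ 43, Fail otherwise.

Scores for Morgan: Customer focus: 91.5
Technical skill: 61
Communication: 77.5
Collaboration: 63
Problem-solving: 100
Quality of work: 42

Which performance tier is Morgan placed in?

Merit

Customer focus (91.5) > Quality of work (42), so Quality of work counts as 91.5.
Weighted total:
  Customer focus 91.5 × 0.07 = 6.405
  Technical skill 61 × 0.46 = 28.06
  Communication 77.5 × 0.11 = 8.525
  Collaboration 63 × 0.06 = 3.78
  Problem-solving 100 × 0.23 = 23
  Quality of work 91.5 × 0.07 = 6.405
Sum = 76.175
76.175 is ≥ 66.5 and < 90 → Merit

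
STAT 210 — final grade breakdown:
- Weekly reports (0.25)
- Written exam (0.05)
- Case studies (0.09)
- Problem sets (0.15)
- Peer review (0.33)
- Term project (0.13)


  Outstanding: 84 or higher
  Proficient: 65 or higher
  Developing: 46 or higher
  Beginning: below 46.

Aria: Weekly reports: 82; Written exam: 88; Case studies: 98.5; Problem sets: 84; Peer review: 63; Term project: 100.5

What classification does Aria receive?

Weighted total:
  Weekly reports 82 × 0.25 = 20.5
  Written exam 88 × 0.05 = 4.4
  Case studies 98.5 × 0.09 = 8.865
  Problem sets 84 × 0.15 = 12.6
  Peer review 63 × 0.33 = 20.79
  Term project 100.5 × 0.13 = 13.065
Sum = 80.22
80.22 is ≥ 65 and < 84 → Proficient

Proficient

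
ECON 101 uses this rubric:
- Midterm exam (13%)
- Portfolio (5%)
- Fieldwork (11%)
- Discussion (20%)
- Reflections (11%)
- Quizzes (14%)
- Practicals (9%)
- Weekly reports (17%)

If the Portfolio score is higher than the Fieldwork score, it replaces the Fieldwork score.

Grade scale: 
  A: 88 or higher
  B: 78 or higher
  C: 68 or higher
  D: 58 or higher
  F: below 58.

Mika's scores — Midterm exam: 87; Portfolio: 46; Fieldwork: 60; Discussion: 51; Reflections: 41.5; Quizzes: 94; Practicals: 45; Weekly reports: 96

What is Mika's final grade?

C

Portfolio (46) ≤ Fieldwork (60), so Fieldwork stays at 60.
Weighted total:
  Midterm exam 87 × 0.13 = 11.31
  Portfolio 46 × 0.05 = 2.3
  Fieldwork 60 × 0.11 = 6.6
  Discussion 51 × 0.2 = 10.2
  Reflections 41.5 × 0.11 = 4.565
  Quizzes 94 × 0.14 = 13.16
  Practicals 45 × 0.09 = 4.05
  Weekly reports 96 × 0.17 = 16.32
Sum = 68.505
68.505 is ≥ 68 and < 78 → C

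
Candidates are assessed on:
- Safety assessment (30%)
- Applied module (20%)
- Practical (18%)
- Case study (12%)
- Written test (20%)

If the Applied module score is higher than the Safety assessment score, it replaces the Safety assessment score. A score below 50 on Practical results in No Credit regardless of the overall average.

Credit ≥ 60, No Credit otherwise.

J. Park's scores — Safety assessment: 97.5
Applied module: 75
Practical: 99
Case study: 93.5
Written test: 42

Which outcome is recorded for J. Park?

Credit

Applied module (75) ≤ Safety assessment (97.5), so Safety assessment stays at 97.5.
Practical score 99 ≥ 50: minimum met.
Weighted total:
  Safety assessment 97.5 × 0.3 = 29.25
  Applied module 75 × 0.2 = 15
  Practical 99 × 0.18 = 17.82
  Case study 93.5 × 0.12 = 11.22
  Written test 42 × 0.2 = 8.4
Sum = 81.69
81.69 ≥ 60 → Credit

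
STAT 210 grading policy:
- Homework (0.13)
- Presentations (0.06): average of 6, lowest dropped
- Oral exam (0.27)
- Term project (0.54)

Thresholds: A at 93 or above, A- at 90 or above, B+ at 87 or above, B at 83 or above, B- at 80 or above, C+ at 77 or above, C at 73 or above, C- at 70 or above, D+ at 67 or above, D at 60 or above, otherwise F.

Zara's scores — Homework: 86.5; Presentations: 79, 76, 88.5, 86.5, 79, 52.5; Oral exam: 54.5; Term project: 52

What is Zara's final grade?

F

Presentations: drop 52.5 → average of remaining 5 = 409/5 = 81.8
Weighted total:
  Homework 86.5 × 0.13 = 11.245
  Presentations 81.8 × 0.06 = 4.908
  Oral exam 54.5 × 0.27 = 14.715
  Term project 52 × 0.54 = 28.08
Sum = 58.948
58.948 < 60 → F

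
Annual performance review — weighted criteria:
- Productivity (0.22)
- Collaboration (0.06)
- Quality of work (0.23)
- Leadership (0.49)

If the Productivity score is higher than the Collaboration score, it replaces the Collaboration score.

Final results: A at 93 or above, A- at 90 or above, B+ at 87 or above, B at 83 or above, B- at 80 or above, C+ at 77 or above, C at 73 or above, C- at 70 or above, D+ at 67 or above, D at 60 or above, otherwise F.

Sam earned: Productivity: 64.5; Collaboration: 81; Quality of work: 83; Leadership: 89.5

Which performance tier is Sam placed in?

Productivity (64.5) ≤ Collaboration (81), so Collaboration stays at 81.
Weighted total:
  Productivity 64.5 × 0.22 = 14.19
  Collaboration 81 × 0.06 = 4.86
  Quality of work 83 × 0.23 = 19.09
  Leadership 89.5 × 0.49 = 43.855
Sum = 81.995
81.995 is ≥ 80 and < 83 → B-

B-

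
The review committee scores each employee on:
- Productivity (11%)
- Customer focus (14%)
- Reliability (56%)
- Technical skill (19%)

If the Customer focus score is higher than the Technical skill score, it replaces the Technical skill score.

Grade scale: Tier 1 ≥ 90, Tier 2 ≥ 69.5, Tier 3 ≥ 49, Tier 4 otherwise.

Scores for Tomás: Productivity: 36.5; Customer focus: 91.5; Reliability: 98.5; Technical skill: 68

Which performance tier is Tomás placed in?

Customer focus (91.5) > Technical skill (68), so Technical skill counts as 91.5.
Weighted total:
  Productivity 36.5 × 0.11 = 4.015
  Customer focus 91.5 × 0.14 = 12.81
  Reliability 98.5 × 0.56 = 55.16
  Technical skill 91.5 × 0.19 = 17.385
Sum = 89.37
89.37 is ≥ 69.5 and < 90 → Tier 2

Tier 2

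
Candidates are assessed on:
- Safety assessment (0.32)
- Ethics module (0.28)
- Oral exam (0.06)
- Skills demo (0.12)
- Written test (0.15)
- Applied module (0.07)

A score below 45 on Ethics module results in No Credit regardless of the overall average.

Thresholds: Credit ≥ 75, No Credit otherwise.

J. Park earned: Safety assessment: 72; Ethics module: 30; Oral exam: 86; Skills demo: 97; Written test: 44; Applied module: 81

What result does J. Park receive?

Ethics module score 30 < 45: minimum not met.
Weighted total:
  Safety assessment 72 × 0.32 = 23.04
  Ethics module 30 × 0.28 = 8.4
  Oral exam 86 × 0.06 = 5.16
  Skills demo 97 × 0.12 = 11.64
  Written test 44 × 0.15 = 6.6
  Applied module 81 × 0.07 = 5.67
Sum = 60.51
Because the Ethics module minimum was not met, the result is No Credit.

No Credit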